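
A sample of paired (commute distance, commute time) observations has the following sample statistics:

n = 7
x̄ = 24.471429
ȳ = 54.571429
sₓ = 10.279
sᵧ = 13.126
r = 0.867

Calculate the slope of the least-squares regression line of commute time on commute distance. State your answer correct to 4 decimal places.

1.1071

b = r · sᵧ/sₓ = 0.867 · 13.126/10.279 = 1.107135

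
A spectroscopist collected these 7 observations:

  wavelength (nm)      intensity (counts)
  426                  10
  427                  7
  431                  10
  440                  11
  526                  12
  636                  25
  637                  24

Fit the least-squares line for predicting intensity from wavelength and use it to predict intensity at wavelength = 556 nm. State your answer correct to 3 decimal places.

17.908

n = 7, Σx = 3523, Σy = 99, Σxy = 53899, Σx² = 1830107
Sxx = Σx² − (Σx)²/n = 1830107 − 1773075.571429 = 57031.428571
Sxy = Σxy − (Σx)(Σy)/n = 53899 − 49825.285714 = 4073.714286
b = Sxy/Sxx = 4073.714286/57031.428571 = 0.071429
a = ȳ − b·x̄ = 14.142857 − 0.071429·503.285714 = -21.806483
ŷ(556) = a + b·556 = -21.806483 + 0.071429·556 = 17.908201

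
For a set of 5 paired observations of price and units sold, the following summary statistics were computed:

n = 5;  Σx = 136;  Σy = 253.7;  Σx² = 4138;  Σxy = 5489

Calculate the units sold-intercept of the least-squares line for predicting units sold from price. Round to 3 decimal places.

138.244

Sxx = Σx² − (Σx)²/n = 4138 − 3699.2 = 438.8
Sxy = Σxy − (Σx)(Σy)/n = 5489 − 6900.64 = -1411.64
b = Sxy/Sxx = -1411.64/438.8 = -3.217046
a = ȳ − b·x̄ = 50.74 − (-3.217046)·27.2 = 138.243665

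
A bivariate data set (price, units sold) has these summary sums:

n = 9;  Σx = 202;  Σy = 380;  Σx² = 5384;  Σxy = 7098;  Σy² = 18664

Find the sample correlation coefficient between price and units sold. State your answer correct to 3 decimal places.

Sxx = Σx² − (Σx)²/n = 5384 − 4533.777778 = 850.222222
Sxy = Σxy − (Σx)(Σy)/n = 7098 − 8528.888889 = -1430.888889
Syy = Σy² − (Σy)²/n = 18664 − 16044.444444 = 2619.555556
r = Sxy/√(Sxx·Syy) = -1430.888889/√(2227204.345679) = -1430.888889/1492.382104 = -0.958795

-0.959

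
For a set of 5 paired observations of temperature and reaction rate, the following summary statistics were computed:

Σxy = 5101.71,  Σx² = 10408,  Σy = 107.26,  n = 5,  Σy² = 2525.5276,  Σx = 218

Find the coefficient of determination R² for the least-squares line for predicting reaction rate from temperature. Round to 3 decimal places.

Sxx = Σx² − (Σx)²/n = 10408 − 9504.8 = 903.2
Sxy = Σxy − (Σx)(Σy)/n = 5101.71 − 4676.536 = 425.174
Syy = Σy² − (Σy)²/n = 2525.5276 − 2300.94152 = 224.58608
R² = Sxy²/(Sxx·Syy) = (425.174)²/(903.2·224.58608) = 0.891182

0.891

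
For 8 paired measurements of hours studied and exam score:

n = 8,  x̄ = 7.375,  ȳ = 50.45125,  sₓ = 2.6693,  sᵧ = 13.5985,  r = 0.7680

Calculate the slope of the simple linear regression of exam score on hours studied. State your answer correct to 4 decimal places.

3.9125

b = r · sᵧ/sₓ = 0.768 · 13.5985/2.6693 = 3.912504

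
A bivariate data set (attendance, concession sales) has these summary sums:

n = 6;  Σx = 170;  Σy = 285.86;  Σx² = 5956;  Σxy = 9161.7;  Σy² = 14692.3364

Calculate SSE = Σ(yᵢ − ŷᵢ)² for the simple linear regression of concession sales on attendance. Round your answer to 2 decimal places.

82.48

Sxx = Σx² − (Σx)²/n = 5956 − 4816.666667 = 1139.333333
Sxy = Σxy − (Σx)(Σy)/n = 9161.7 − 8099.366667 = 1062.333333
Syy = Σy² − (Σy)²/n = 14692.3364 − 13619.323267 = 1073.013133
b = Sxy/Sxx = 1062.333333/1139.333333 = 0.932417
SSE = Syy − b·Sxy = 1073.013133 − 0.932417·1062.333333 = 82.475880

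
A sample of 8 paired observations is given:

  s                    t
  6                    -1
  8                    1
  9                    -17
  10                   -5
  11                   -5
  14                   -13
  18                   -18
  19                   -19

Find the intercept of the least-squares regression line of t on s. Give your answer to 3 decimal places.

6.371

n = 8, Σx = 95, Σy = -77, Σxy = -1123, Σx² = 1283
Sxx = Σx² − (Σx)²/n = 1283 − 1128.125 = 154.875
Sxy = Σxy − (Σx)(Σy)/n = -1123 − (-914.375) = -208.625
b = Sxy/Sxx = -208.625/154.875 = -1.347054
a = ȳ − b·x̄ = -9.625 − (-1.347054)·11.875 = 6.371267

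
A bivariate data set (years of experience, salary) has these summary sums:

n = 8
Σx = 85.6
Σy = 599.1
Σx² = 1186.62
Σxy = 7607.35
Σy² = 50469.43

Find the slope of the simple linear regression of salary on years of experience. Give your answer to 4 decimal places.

Sxx = Σx² − (Σx)²/n = 1186.62 − 915.92 = 270.7
Sxy = Σxy − (Σx)(Σy)/n = 7607.35 − 6410.37 = 1196.98
b = Sxy/Sxx = 1196.98/270.7 = 4.421795

4.4218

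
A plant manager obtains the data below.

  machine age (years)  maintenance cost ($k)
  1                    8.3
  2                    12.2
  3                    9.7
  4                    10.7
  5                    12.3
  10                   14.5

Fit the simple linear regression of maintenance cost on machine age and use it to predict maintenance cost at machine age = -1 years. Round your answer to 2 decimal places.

8.33

n = 6, Σx = 25, Σy = 67.7, Σxy = 311.1, Σx² = 155
Sxx = Σx² − (Σx)²/n = 155 − 104.166667 = 50.833333
Sxy = Σxy − (Σx)(Σy)/n = 311.1 − 282.083333 = 29.016667
b = Sxy/Sxx = 29.016667/50.833333 = 0.570820
a = ȳ − b·x̄ = 11.283333 − 0.570820·4.166667 = 8.904918
ŷ(-1) = a + b·-1 = 8.904918 + 0.570820·(-1) = 8.334098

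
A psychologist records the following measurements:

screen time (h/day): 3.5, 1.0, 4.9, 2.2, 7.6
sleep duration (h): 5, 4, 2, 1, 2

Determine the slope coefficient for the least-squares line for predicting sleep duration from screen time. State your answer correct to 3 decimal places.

-0.194

n = 5, Σx = 19.2, Σy = 14, Σxy = 48.7, Σx² = 99.86
Sxx = Σx² − (Σx)²/n = 99.86 − 73.728 = 26.132
Sxy = Σxy − (Σx)(Σy)/n = 48.7 − 53.76 = -5.06
b = Sxy/Sxx = -5.06/26.132 = -0.193632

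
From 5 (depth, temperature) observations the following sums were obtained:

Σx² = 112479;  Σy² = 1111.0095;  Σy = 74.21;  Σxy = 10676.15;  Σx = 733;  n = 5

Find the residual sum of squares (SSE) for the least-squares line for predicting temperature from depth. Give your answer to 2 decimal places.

Sxx = Σx² − (Σx)²/n = 112479 − 107457.8 = 5021.2
Sxy = Σxy − (Σx)(Σy)/n = 10676.15 − 10879.186 = -203.036
Syy = Σy² − (Σy)²/n = 1111.0095 − 1101.42482 = 9.58468
b = Sxy/Sxx = -203.036/5021.2 = -0.040436
SSE = Syy − b·Sxy = 9.58468 − (-0.040436)·(-203.036) = 1.374767

1.37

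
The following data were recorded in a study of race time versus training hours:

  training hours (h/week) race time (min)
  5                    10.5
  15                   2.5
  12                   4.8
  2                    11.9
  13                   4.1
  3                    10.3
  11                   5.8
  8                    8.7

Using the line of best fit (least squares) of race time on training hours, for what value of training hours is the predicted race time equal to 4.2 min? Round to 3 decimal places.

13.077

n = 8, Σx = 69, Σy = 58.6, Σxy = 389, Σx² = 761
Sxx = Σx² − (Σx)²/n = 761 − 595.125 = 165.875
Sxy = Σxy − (Σx)(Σy)/n = 389 − 505.425 = -116.425
b = Sxy/Sxx = -116.425/165.875 = -0.701884
a = ȳ − b·x̄ = 7.325 − (-0.701884)·8.625 = 13.378749
Set a + b·x = 4.2: x = (4.2 − 13.378749) / (-0.701884) = 13.077303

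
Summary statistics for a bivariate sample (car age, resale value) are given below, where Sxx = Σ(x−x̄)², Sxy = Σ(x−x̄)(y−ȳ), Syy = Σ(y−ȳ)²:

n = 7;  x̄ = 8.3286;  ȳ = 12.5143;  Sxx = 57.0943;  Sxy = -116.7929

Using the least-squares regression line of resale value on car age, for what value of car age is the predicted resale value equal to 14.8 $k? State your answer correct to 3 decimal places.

b = Sxy/Sxx = -116.7929/57.0943 = -2.045614
a = ȳ − b·x̄ = 12.5143 − (-2.045614)·8.3286 = 29.551401
Set a + b·x = 14.8: x = (14.8 − 29.551401) / (-2.045614) = 7.211234

7.211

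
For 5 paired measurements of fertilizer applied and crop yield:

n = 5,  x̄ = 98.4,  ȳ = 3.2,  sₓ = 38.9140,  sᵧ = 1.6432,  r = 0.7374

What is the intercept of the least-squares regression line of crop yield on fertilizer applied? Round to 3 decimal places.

b = r · sᵧ/sₓ = 0.7374 · 1.6432/38.914 = 0.031138
a = ȳ − b·x̄ = 3.2 − 0.031138·98.4 = 0.136042

0.136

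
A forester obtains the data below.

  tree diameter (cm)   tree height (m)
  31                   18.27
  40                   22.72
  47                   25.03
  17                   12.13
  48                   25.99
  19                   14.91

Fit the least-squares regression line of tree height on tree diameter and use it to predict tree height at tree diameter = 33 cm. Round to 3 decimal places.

19.567

n = 6, Σx = 202, Σy = 119.05, Σxy = 4388.6, Σx² = 7724
Sxx = Σx² − (Σx)²/n = 7724 − 6800.666667 = 923.333333
Sxy = Σxy − (Σx)(Σy)/n = 4388.6 − 4008.016667 = 380.583333
b = Sxy/Sxx = 380.583333/923.333333 = 0.412184
a = ȳ − b·x̄ = 19.841667 − 0.412184·33.666667 = 5.964801
ŷ(33) = a + b·33 = 5.964801 + 0.412184·33 = 19.566877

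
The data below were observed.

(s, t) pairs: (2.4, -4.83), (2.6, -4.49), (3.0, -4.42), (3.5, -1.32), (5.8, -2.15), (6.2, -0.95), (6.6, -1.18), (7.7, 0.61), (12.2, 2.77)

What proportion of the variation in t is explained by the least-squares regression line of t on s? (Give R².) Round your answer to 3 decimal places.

0.874

n = 9, Σx = 50, Σy = -15.96, Σxy = -28.803, Σx² = 357.54, Σy² = 79.7302
Sxx = Σx² − (Σx)²/n = 357.54 − 277.777778 = 79.762222
Sxy = Σxy − (Σx)(Σy)/n = -28.803 − (-88.666667) = 59.863667
Syy = Σy² − (Σy)²/n = 79.7302 − 28.3024 = 51.4278
R² = Sxy²/(Sxx·Syy) = (59.863667)²/(79.762222·51.4278) = 0.873638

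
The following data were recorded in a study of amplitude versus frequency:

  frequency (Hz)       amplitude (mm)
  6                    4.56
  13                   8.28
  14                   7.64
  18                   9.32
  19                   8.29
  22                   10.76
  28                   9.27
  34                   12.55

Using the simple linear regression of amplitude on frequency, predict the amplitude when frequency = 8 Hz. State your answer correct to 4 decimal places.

6.1566

n = 8, Σx = 154, Σy = 70.67, Σxy = 1490.21, Σx² = 3510
Sxx = Σx² − (Σx)²/n = 3510 − 2964.5 = 545.5
Sxy = Σxy − (Σx)(Σy)/n = 1490.21 − 1360.3975 = 129.8125
b = Sxy/Sxx = 129.8125/545.5 = 0.237970
a = ȳ − b·x̄ = 8.83375 − 0.237970·19.25 = 4.252832
ŷ(8) = a + b·8 = 4.252832 + 0.237970·8 = 6.156590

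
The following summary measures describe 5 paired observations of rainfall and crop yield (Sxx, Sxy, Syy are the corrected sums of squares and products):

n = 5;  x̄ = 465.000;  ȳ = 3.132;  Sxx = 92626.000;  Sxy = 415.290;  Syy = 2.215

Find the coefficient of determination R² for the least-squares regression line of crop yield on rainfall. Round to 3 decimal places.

R² = Sxy²/(Sxx·Syy) = (415.29)²/(92626·2.215) = 0.840613

0.841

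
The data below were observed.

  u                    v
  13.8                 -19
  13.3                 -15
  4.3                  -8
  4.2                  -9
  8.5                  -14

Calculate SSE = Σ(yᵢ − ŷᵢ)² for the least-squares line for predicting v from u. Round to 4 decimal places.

8.9590

n = 5, Σx = 44.1, Σy = -65, Σxy = -652.9, Σx² = 475.71, Σy² = 927
Sxx = Σx² − (Σx)²/n = 475.71 − 388.962 = 86.748
Sxy = Σxy − (Σx)(Σy)/n = -652.9 − (-573.3) = -79.6
Syy = Σy² − (Σy)²/n = 927 − 845 = 82
b = Sxy/Sxx = -79.6/86.748 = -0.917600
SSE = Syy − b·Sxy = 82 − (-0.917600)·(-79.6) = 8.959008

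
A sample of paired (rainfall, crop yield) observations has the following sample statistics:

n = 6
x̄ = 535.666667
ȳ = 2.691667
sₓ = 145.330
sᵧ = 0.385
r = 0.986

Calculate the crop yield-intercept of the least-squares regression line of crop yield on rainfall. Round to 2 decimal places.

b = r · sᵧ/sₓ = 0.986 · 0.385/145.33 = 0.002612
a = ȳ − b·x̄ = 2.691667 − 0.002612·535.666667 = 1.292476

1.29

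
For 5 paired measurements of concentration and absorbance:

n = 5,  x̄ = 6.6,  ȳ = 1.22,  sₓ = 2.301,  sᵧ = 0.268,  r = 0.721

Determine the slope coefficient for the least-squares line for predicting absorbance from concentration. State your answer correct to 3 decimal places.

0.084

b = r · sᵧ/sₓ = 0.721 · 0.268/2.301 = 0.083976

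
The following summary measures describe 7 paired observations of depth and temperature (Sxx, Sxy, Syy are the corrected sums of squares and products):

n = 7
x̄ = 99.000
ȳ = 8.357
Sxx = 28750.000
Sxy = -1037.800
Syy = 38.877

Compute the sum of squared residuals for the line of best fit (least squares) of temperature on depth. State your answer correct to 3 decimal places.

1.415

b = Sxy/Sxx = -1037.8/28750 = -0.036097
SSE = Syy − b·Sxy = 38.877 − (-0.036097)·(-1037.8) = 1.415127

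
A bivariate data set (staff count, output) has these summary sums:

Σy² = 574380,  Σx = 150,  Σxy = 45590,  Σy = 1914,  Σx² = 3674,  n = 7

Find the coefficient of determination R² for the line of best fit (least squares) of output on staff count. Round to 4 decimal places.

0.8924

Sxx = Σx² − (Σx)²/n = 3674 − 3214.285714 = 459.714286
Sxy = Σxy − (Σx)(Σy)/n = 45590 − 41014.285714 = 4575.714286
Syy = Σy² − (Σy)²/n = 574380 − 523342.285714 = 51037.714286
R² = Sxy²/(Sxx·Syy) = (4575.714286)²/(459.714286·51037.714286) = 0.892357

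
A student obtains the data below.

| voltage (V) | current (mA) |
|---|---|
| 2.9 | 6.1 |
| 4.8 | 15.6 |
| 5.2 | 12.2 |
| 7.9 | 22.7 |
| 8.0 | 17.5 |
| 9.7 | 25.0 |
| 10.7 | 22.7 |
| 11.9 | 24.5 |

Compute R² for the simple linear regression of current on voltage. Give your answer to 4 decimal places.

0.8416

n = 8, Σx = 61.1, Σy = 146.3, Σxy = 1252.28, Σx² = 535.09, Σy² = 2991.49
Sxx = Σx² − (Σx)²/n = 535.09 − 466.65125 = 68.43875
Sxy = Σxy − (Σx)(Σy)/n = 1252.28 − 1117.36625 = 134.91375
Syy = Σy² − (Σy)²/n = 2991.49 − 2675.46125 = 316.02875
R² = Sxy²/(Sxx·Syy) = (134.91375)²/(68.43875·316.02875) = 0.841557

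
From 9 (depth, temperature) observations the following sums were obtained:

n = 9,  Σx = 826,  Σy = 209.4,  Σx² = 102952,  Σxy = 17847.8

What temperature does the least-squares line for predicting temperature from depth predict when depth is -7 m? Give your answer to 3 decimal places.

Sxx = Σx² − (Σx)²/n = 102952 − 75808.444444 = 27143.555556
Sxy = Σxy − (Σx)(Σy)/n = 17847.8 − 19218.266667 = -1370.466667
b = Sxy/Sxx = -1370.466667/27143.555556 = -0.050490
a = ȳ − b·x̄ = 23.266667 − (-0.050490)·91.777778 = 27.900488
ŷ(-7) = a + b·-7 = 27.900488 + (-0.050490)·(-7) = 28.253915

28.254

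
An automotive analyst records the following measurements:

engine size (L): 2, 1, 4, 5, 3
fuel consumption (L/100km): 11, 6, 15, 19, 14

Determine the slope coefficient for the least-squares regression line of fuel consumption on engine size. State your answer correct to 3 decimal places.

n = 5, Σx = 15, Σy = 65, Σxy = 225, Σx² = 55
Sxx = Σx² − (Σx)²/n = 55 − 45 = 10
Sxy = Σxy − (Σx)(Σy)/n = 225 − 195 = 30
b = Sxy/Sxx = 30/10 = 3

3.000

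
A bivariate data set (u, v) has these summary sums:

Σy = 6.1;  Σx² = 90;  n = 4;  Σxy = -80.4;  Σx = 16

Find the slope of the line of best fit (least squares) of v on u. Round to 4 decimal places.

Sxx = Σx² − (Σx)²/n = 90 − 64 = 26
Sxy = Σxy − (Σx)(Σy)/n = -80.4 − 24.4 = -104.8
b = Sxy/Sxx = -104.8/26 = -4.030769

-4.0308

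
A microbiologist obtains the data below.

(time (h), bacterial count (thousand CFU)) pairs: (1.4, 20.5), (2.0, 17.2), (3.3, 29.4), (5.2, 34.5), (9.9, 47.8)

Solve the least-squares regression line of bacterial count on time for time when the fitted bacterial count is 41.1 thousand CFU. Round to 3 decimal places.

n = 5, Σx = 21.8, Σy = 149.4, Σxy = 812.74, Σx² = 141.9
Sxx = Σx² − (Σx)²/n = 141.9 − 95.048 = 46.852
Sxy = Σxy − (Σx)(Σy)/n = 812.74 − 651.384 = 161.356
b = Sxy/Sxx = 161.356/46.852 = 3.443951
a = ȳ − b·x̄ = 29.88 − 3.443951·4.36 = 14.864373
Set a + b·x = 41.1: x = (41.1 − 14.864373) / 3.443951 = 7.617886

7.618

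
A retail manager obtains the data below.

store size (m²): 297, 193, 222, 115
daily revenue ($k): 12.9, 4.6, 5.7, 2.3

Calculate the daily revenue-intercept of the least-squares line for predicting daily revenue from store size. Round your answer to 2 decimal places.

-5.52

n = 4, Σx = 827, Σy = 25.5, Σxy = 6249, Σx² = 187967
Sxx = Σx² − (Σx)²/n = 187967 − 170982.25 = 16984.75
Sxy = Σxy − (Σx)(Σy)/n = 6249 − 5272.125 = 976.875
b = Sxy/Sxx = 976.875/16984.75 = 0.057515
a = ȳ − b·x̄ = 6.375 − 0.057515·206.75 = -5.516191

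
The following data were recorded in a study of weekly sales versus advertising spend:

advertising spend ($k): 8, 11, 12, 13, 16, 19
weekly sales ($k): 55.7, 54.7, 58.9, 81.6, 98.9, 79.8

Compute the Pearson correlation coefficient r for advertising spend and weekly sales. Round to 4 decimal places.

n = 6, Σx = 79, Σy = 429.6, Σxy = 5913.5, Σx² = 1115, Σy² = 32371.6
Sxx = Σx² − (Σx)²/n = 1115 − 1040.166667 = 74.833333
Sxy = Σxy − (Σx)(Σy)/n = 5913.5 − 5656.4 = 257.1
Syy = Σy² − (Σy)²/n = 32371.6 − 30759.36 = 1612.24
r = Sxy/√(Sxx·Syy) = 257.1/√(120649.293333) = 257.1/347.346071 = 0.740184

0.7402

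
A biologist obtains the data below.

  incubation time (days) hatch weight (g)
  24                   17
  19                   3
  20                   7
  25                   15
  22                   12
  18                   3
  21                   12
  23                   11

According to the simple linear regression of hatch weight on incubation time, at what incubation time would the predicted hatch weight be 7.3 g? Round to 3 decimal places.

n = 8, Σx = 172, Σy = 80, Σxy = 1803, Σx² = 3740
Sxx = Σx² − (Σx)²/n = 3740 − 3698 = 42
Sxy = Σxy − (Σx)(Σy)/n = 1803 − 1720 = 83
b = Sxy/Sxx = 83/42 = 1.976190
a = ȳ − b·x̄ = 10 − 1.976190·21.5 = -32.488095
Set a + b·x = 7.3: x = (7.3 − (-32.488095)) / 1.976190 = 20.133735

20.134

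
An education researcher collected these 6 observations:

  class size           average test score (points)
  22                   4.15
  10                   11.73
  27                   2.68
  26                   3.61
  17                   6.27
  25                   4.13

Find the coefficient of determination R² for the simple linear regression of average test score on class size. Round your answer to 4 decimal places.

0.9352

n = 6, Σx = 127, Σy = 32.57, Σxy = 584.66, Σx² = 2903, Σy² = 231.3997
Sxx = Σx² − (Σx)²/n = 2903 − 2688.166667 = 214.833333
Sxy = Σxy − (Σx)(Σy)/n = 584.66 − 689.398333 = -104.738333
Syy = Σy² − (Σy)²/n = 231.3997 − 176.800817 = 54.598883
R² = Sxy²/(Sxx·Syy) = (-104.738333)²/(214.833333·54.598883) = 0.935246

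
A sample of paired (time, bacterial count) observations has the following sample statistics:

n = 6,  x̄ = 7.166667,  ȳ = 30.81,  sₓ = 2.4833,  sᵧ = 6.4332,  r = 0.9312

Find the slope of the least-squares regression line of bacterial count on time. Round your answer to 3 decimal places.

b = r · sᵧ/sₓ = 0.9312 · 6.4332/2.4833 = 2.412353

2.412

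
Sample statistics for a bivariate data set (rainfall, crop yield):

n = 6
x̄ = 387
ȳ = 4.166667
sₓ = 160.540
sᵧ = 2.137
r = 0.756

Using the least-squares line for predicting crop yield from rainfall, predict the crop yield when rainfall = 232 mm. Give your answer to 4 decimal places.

b = r · sᵧ/sₓ = 0.756 · 2.137/160.54 = 0.010063
a = ȳ − b·x̄ = 4.166667 − 0.010063·387 = 0.272146
ŷ(232) = a + b·232 = 0.272146 + 0.010063·232 = 2.606846

2.6068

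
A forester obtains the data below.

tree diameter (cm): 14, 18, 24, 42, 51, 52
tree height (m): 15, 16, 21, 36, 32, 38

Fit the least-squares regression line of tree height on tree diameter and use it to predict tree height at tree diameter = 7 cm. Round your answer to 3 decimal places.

10.987

n = 6, Σx = 201, Σy = 158, Σxy = 6122, Σx² = 8165
Sxx = Σx² − (Σx)²/n = 8165 − 6733.5 = 1431.5
Sxy = Σxy − (Σx)(Σy)/n = 6122 − 5293 = 829
b = Sxy/Sxx = 829/1431.5 = 0.579113
a = ȳ − b·x̄ = 26.333333 − 0.579113·33.5 = 6.933054
ŷ(7) = a + b·7 = 6.933054 + 0.579113·7 = 10.986844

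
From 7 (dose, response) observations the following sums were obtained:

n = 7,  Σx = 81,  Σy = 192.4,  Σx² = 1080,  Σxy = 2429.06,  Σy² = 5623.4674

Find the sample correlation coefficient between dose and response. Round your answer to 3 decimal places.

Sxx = Σx² − (Σx)²/n = 1080 − 937.285714 = 142.714286
Sxy = Σxy − (Σx)(Σy)/n = 2429.06 − 2226.342857 = 202.717143
Syy = Σy² − (Σy)²/n = 5623.4674 − 5288.251429 = 335.215971
r = Sxy/√(Sxx·Syy) = 202.717143/√(47840.107922) = 202.717143/218.723817 = 0.926818

0.927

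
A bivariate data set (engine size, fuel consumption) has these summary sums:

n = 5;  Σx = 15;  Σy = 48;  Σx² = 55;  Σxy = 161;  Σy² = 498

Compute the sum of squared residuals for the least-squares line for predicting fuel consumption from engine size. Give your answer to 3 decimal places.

8.300

Sxx = Σx² − (Σx)²/n = 55 − 45 = 10
Sxy = Σxy − (Σx)(Σy)/n = 161 − 144 = 17
Syy = Σy² − (Σy)²/n = 498 − 460.8 = 37.2
b = Sxy/Sxx = 17/10 = 1.7
SSE = Syy − b·Sxy = 37.2 − 1.7·17 = 8.3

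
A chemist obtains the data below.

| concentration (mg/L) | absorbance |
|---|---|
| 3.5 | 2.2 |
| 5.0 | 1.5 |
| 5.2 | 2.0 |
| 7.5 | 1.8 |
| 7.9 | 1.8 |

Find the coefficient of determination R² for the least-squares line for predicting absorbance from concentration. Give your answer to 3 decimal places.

0.176

n = 5, Σx = 29.1, Σy = 9.3, Σxy = 53.32, Σx² = 182.95, Σy² = 17.57
Sxx = Σx² − (Σx)²/n = 182.95 − 169.362 = 13.588
Sxy = Σxy − (Σx)(Σy)/n = 53.32 − 54.126 = -0.806
Syy = Σy² − (Σy)²/n = 17.57 − 17.298 = 0.272
R² = Sxy²/(Sxx·Syy) = (-0.806)²/(13.588·0.272) = 0.175770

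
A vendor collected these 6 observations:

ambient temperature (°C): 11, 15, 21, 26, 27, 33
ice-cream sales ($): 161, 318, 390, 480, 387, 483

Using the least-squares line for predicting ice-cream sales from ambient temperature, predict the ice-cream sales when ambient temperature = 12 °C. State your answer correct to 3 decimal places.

235.091

n = 6, Σx = 133, Σy = 2219, Σxy = 53599, Σx² = 3281
Sxx = Σx² − (Σx)²/n = 3281 − 2948.166667 = 332.833333
Sxy = Σxy − (Σx)(Σy)/n = 53599 − 49187.833333 = 4411.166667
b = Sxy/Sxx = 4411.166667/332.833333 = 13.253380
a = ȳ − b·x̄ = 369.833333 − 13.253380·22.166667 = 76.050075
ŷ(12) = a + b·12 = 76.050075 + 13.253380·12 = 235.090636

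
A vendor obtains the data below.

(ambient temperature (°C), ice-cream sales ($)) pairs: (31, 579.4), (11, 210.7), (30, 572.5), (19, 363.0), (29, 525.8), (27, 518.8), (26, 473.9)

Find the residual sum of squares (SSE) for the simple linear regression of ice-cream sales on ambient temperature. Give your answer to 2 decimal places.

n = 7, Σx = 173, Σy = 3244.1, Σxy = 85928.3, Σx² = 4589, Σy² = 1609824.39
Sxx = Σx² − (Σx)²/n = 4589 − 4275.571429 = 313.428571
Sxy = Σxy − (Σx)(Σy)/n = 85928.3 − 80175.614286 = 5752.685714
Syy = Σy² − (Σy)²/n = 1609824.39 − 1503454.972857 = 106369.417143
b = Sxy/Sxx = 5752.685714/313.428571 = 18.354057
SSE = Syy − b·Sxy = 106369.417143 − 18.354057·5752.685714 = 784.298414

784.30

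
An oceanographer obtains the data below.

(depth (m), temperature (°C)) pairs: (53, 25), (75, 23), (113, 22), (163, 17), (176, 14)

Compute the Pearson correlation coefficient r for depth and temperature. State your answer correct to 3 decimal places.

-0.970

n = 5, Σx = 580, Σy = 101, Σxy = 10771, Σx² = 78748, Σy² = 2123
Sxx = Σx² − (Σx)²/n = 78748 − 67280 = 11468
Sxy = Σxy − (Σx)(Σy)/n = 10771 − 11716 = -945
Syy = Σy² − (Σy)²/n = 2123 − 2040.2 = 82.8
r = Sxy/√(Sxx·Syy) = -945/√(949550.4) = -945/974.448767 = -0.969779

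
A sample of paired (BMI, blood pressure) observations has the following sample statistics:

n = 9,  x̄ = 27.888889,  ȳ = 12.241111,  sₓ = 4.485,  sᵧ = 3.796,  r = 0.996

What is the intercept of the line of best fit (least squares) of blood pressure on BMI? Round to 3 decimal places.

-11.269

b = r · sᵧ/sₓ = 0.996 · 3.796/4.485 = 0.842991
a = ȳ − b·x̄ = 12.241111 − 0.842991·27.888889 = -11.268980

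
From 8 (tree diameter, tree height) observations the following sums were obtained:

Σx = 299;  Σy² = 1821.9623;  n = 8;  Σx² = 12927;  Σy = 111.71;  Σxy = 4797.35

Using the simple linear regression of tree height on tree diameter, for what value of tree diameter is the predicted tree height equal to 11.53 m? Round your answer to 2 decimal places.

Sxx = Σx² − (Σx)²/n = 12927 − 11175.125 = 1751.875
Sxy = Σxy − (Σx)(Σy)/n = 4797.35 − 4175.16125 = 622.18875
b = Sxy/Sxx = 622.18875/1751.875 = 0.355156
a = ȳ − b·x̄ = 13.96375 − 0.355156·37.375 = 0.689798
Set a + b·x = 11.53: x = (11.53 − 0.689798) / 0.355156 = 30.522376

30.52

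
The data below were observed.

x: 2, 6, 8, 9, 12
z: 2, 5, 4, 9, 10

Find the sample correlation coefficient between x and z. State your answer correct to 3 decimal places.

0.893

n = 5, Σx = 37, Σy = 30, Σxy = 267, Σx² = 329, Σy² = 226
Sxx = Σx² − (Σx)²/n = 329 − 273.8 = 55.2
Sxy = Σxy − (Σx)(Σy)/n = 267 − 222 = 45
Syy = Σy² − (Σy)²/n = 226 − 180 = 46
r = Sxy/√(Sxx·Syy) = 45/√(2539.2) = 45/50.390475 = 0.893026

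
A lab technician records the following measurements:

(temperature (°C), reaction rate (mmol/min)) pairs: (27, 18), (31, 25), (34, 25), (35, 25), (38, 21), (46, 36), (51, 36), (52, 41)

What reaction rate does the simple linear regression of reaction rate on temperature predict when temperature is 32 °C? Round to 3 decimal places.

n = 8, Σx = 314, Σy = 227, Σxy = 9408, Σx² = 12936
Sxx = Σx² − (Σx)²/n = 12936 − 12324.5 = 611.5
Sxy = Σxy − (Σx)(Σy)/n = 9408 − 8909.75 = 498.25
b = Sxy/Sxx = 498.25/611.5 = 0.814800
a = ȳ − b·x̄ = 28.375 − 0.814800·39.25 = -3.605887
ŷ(32) = a + b·32 = -3.605887 + 0.814800·32 = 22.467702

22.468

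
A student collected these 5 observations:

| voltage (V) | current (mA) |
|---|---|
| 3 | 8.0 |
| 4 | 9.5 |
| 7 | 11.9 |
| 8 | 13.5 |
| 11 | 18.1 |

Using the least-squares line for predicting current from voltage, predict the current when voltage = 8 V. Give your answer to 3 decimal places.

13.892

n = 5, Σx = 33, Σy = 61, Σxy = 452.4, Σx² = 259
Sxx = Σx² − (Σx)²/n = 259 − 217.8 = 41.2
Sxy = Σxy − (Σx)(Σy)/n = 452.4 − 402.6 = 49.8
b = Sxy/Sxx = 49.8/41.2 = 1.208738
a = ȳ − b·x̄ = 12.2 − 1.208738·6.6 = 4.222330
ŷ(8) = a + b·8 = 4.222330 + 1.208738·8 = 13.892233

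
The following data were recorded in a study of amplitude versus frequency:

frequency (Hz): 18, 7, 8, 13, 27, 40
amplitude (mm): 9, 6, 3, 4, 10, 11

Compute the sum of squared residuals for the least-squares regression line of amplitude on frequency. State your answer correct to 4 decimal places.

14.6019

n = 6, Σx = 113, Σy = 43, Σxy = 990, Σx² = 2935, Σy² = 363
Sxx = Σx² − (Σx)²/n = 2935 − 2128.166667 = 806.833333
Sxy = Σxy − (Σx)(Σy)/n = 990 − 809.833333 = 180.166667
Syy = Σy² − (Σy)²/n = 363 − 308.166667 = 54.833333
b = Sxy/Sxx = 180.166667/806.833333 = 0.223301
SSE = Syy − b·Sxy = 54.833333 − 0.223301·180.166667 = 14.601942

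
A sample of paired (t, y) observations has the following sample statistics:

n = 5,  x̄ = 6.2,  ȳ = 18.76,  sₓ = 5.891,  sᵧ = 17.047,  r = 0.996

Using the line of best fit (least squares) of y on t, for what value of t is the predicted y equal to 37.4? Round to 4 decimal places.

b = r · sᵧ/sₓ = 0.996 · 17.047/5.891 = 2.882161
a = ȳ − b·x̄ = 18.76 − 2.882161·6.2 = 0.890600
Set a + b·x = 37.4: x = (37.4 − 0.890600) / 2.882161 = 12.667369

12.6674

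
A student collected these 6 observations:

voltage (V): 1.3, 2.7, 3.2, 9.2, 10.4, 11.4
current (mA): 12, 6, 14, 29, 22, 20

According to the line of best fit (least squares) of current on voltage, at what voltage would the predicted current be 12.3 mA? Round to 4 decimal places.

n = 6, Σx = 38.2, Σy = 103, Σxy = 800.2, Σx² = 341.98
Sxx = Σx² − (Σx)²/n = 341.98 − 243.206667 = 98.773333
Sxy = Σxy − (Σx)(Σy)/n = 800.2 − 655.766667 = 144.433333
b = Sxy/Sxx = 144.433333/98.773333 = 1.462271
a = ȳ − b·x̄ = 17.166667 − 1.462271·6.366667 = 7.856878
Set a + b·x = 12.3: x = (12.3 − 7.856878) / 1.462271 = 3.038509

3.0385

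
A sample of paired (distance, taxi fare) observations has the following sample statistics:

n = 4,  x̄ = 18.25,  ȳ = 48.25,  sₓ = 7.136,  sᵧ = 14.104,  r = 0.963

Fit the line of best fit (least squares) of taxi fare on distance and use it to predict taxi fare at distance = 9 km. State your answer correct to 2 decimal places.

30.64

b = r · sᵧ/sₓ = 0.963 · 14.104/7.136 = 1.903328
a = ȳ − b·x̄ = 48.25 − 1.903328·18.25 = 13.514255
ŷ(9) = a + b·9 = 13.514255 + 1.903328·9 = 30.644212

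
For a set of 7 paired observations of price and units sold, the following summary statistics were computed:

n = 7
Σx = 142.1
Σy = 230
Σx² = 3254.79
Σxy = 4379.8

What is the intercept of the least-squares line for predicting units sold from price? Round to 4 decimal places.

Sxx = Σx² − (Σx)²/n = 3254.79 − 2884.63 = 370.16
Sxy = Σxy − (Σx)(Σy)/n = 4379.8 − 4669 = -289.2
b = Sxy/Sxx = -289.2/370.16 = -0.781284
a = ȳ − b·x̄ = 32.857143 − (-0.781284)·20.3 = 48.717203

48.7172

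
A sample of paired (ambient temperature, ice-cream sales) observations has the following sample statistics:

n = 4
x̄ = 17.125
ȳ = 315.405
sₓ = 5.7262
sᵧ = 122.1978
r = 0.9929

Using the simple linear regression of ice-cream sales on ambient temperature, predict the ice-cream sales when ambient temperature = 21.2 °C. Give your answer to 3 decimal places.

b = r · sᵧ/sₓ = 0.9929 · 122.1978/5.7262 = 21.188606
a = ȳ − b·x̄ = 315.405 − 21.188606·17.125 = -47.449878
ŷ(21.2) = a + b·21.2 = -47.449878 + 21.188606·21.2 = 401.748569

401.749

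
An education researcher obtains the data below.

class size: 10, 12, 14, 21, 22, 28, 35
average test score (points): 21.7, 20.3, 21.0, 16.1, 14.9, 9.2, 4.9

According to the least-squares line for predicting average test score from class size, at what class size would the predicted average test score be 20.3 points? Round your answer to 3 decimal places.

13.304

n = 7, Σx = 142, Σy = 108.1, Σxy = 1849.6, Σx² = 3374
Sxx = Σx² − (Σx)²/n = 3374 − 2880.571429 = 493.428571
Sxy = Σxy − (Σx)(Σy)/n = 1849.6 − 2192.885714 = -343.285714
b = Sxy/Sxx = -343.285714/493.428571 = -0.695715
a = ȳ − b·x̄ = 15.442857 − (-0.695715)·20.285714 = 29.555935
Set a + b·x = 20.3: x = (20.3 − 29.555935) / (-0.695715) = 13.304203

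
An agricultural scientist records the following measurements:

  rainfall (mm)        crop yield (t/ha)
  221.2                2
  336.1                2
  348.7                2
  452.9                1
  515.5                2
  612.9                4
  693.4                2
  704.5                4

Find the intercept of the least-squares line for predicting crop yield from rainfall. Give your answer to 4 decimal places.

n = 8, Σx = 3885.2, Σy = 19, Σxy = 9952.3, Σx² = 2107113.22
Sxx = Σx² − (Σx)²/n = 2107113.22 − 1886847.38 = 220265.84
Sxy = Σxy − (Σx)(Σy)/n = 9952.3 − 9227.35 = 724.95
b = Sxy/Sxx = 724.95/220265.84 = 0.003291
a = ȳ − b·x̄ = 2.375 − 0.003291·485.65 = 0.776604

0.7766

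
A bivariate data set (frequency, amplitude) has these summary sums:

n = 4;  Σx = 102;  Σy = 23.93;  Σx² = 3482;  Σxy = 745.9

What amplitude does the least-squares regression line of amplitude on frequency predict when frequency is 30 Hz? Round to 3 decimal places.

6.676

Sxx = Σx² − (Σx)²/n = 3482 − 2601 = 881
Sxy = Σxy − (Σx)(Σy)/n = 745.9 − 610.215 = 135.685
b = Sxy/Sxx = 135.685/881 = 0.154012
a = ȳ − b·x̄ = 5.9825 − 0.154012·25.5 = 2.055182
ŷ(30) = a + b·30 = 2.055182 + 0.154012·30 = 6.675556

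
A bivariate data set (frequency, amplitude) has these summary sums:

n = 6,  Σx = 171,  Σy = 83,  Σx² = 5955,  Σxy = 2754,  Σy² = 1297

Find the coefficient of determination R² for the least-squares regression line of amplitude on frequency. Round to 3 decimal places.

Sxx = Σx² − (Σx)²/n = 5955 − 4873.5 = 1081.5
Sxy = Σxy − (Σx)(Σy)/n = 2754 − 2365.5 = 388.5
Syy = Σy² − (Σy)²/n = 1297 − 1148.166667 = 148.833333
R² = Sxy²/(Sxx·Syy) = (388.5)²/(1081.5·148.833333) = 0.937681

0.938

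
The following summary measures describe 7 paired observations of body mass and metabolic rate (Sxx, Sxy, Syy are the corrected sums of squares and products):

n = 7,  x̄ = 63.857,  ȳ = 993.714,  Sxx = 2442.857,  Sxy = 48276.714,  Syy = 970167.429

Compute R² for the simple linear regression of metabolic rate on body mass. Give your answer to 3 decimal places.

0.983

R² = Sxy²/(Sxx·Syy) = (48276.714)²/(2442.857·970167.429) = 0.983401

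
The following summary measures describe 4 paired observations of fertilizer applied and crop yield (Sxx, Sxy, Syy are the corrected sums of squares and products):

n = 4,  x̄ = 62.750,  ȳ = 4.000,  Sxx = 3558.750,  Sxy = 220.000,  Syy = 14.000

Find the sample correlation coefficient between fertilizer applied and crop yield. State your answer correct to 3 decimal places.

0.986

r = Sxy/√(Sxx·Syy) = 220/√(49822.5) = 220/223.209543 = 0.985621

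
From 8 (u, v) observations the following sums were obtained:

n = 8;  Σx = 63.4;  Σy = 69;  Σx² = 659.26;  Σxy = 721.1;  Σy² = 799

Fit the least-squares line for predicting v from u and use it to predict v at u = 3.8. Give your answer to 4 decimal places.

4.0407

Sxx = Σx² − (Σx)²/n = 659.26 − 502.445 = 156.815
Sxy = Σxy − (Σx)(Σy)/n = 721.1 − 546.825 = 174.275
b = Sxy/Sxx = 174.275/156.815 = 1.111341
a = ȳ − b·x̄ = 8.625 − 1.111341·7.925 = -0.182381
ŷ(3.8) = a + b·3.8 = -0.182381 + 1.111341·3.8 = 4.040717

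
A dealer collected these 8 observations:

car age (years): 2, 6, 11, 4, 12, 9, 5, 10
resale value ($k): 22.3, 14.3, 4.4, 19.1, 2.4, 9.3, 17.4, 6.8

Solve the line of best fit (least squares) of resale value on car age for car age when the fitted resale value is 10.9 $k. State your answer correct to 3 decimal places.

n = 8, Σx = 59, Σy = 96, Σxy = 522.7, Σx² = 527
Sxx = Σx² − (Σx)²/n = 527 − 435.125 = 91.875
Sxy = Σxy − (Σx)(Σy)/n = 522.7 − 708 = -185.3
b = Sxy/Sxx = -185.3/91.875 = -2.016871
a = ȳ − b·x̄ = 12 − (-2.016871)·7.375 = 26.874422
Set a + b·x = 10.9: x = (10.9 − 26.874422) / (-2.016871) = 7.920399

7.920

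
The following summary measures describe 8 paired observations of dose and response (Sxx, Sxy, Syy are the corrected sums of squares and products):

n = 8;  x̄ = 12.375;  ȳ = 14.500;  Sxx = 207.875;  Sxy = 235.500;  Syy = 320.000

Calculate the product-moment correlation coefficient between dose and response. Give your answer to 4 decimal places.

0.9131

r = Sxy/√(Sxx·Syy) = 235.5/√(66520) = 235.5/257.914715 = 0.913093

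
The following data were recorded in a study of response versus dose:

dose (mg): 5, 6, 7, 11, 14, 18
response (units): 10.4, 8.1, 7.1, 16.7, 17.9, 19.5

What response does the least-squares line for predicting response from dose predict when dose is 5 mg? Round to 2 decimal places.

n = 6, Σx = 61, Σy = 79.7, Σxy = 935.6, Σx² = 751
Sxx = Σx² − (Σx)²/n = 751 − 620.166667 = 130.833333
Sxy = Σxy − (Σx)(Σy)/n = 935.6 − 810.283333 = 125.316667
b = Sxy/Sxx = 125.316667/130.833333 = 0.957834
a = ȳ − b·x̄ = 13.283333 − 0.957834·10.166667 = 3.545350
ŷ(5) = a + b·5 = 3.545350 + 0.957834·5 = 8.334522

8.33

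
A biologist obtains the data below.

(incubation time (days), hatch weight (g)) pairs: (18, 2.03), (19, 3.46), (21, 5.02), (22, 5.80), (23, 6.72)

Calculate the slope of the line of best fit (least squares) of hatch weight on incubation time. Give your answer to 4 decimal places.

n = 5, Σx = 103, Σy = 23.03, Σxy = 489.86, Σx² = 2139
Sxx = Σx² − (Σx)²/n = 2139 − 2121.8 = 17.2
Sxy = Σxy − (Σx)(Σy)/n = 489.86 − 474.418 = 15.442
b = Sxy/Sxx = 15.442/17.2 = 0.897791

0.8978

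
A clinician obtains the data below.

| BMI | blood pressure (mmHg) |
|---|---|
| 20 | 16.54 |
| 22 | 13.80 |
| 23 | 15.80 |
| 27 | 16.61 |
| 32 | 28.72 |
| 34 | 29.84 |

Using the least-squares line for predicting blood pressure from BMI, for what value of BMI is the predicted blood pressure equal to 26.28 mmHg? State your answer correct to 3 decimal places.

31.609

n = 6, Σx = 158, Σy = 121.31, Σxy = 3379.87, Σx² = 4322
Sxx = Σx² − (Σx)²/n = 4322 − 4160.666667 = 161.333333
Sxy = Σxy − (Σx)(Σy)/n = 3379.87 − 3194.496667 = 185.373333
b = Sxy/Sxx = 185.373333/161.333333 = 1.149008
a = ȳ − b·x̄ = 20.218333 − 1.149008·26.333333 = -10.038884
Set a + b·x = 26.28: x = (26.28 − (-10.038884)) / 1.149008 = 31.608897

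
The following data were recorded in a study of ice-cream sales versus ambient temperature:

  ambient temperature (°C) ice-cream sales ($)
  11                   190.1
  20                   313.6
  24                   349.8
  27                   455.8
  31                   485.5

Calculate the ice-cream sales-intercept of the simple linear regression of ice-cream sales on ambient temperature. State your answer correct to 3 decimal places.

14.638

n = 5, Σx = 113, Σy = 1794.8, Σxy = 44115.4, Σx² = 2787
Sxx = Σx² − (Σx)²/n = 2787 − 2553.8 = 233.2
Sxy = Σxy − (Σx)(Σy)/n = 44115.4 − 40562.48 = 3552.92
b = Sxy/Sxx = 3552.92/233.2 = 15.235506
a = ȳ − b·x̄ = 358.96 − 15.235506·22.6 = 14.637564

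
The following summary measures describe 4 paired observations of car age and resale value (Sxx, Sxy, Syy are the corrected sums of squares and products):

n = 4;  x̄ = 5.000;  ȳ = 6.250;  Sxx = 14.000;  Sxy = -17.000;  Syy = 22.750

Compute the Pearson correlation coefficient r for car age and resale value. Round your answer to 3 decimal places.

r = Sxy/√(Sxx·Syy) = -17/√(318.5) = -17/17.846568 = -0.952564

-0.953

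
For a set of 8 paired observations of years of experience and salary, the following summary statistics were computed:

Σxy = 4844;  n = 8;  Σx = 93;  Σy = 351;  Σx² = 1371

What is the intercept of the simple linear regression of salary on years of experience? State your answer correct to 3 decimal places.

13.251

Sxx = Σx² − (Σx)²/n = 1371 − 1081.125 = 289.875
Sxy = Σxy − (Σx)(Σy)/n = 4844 − 4080.375 = 763.625
b = Sxy/Sxx = 763.625/289.875 = 2.634325
a = ȳ − b·x̄ = 43.875 − 2.634325·11.625 = 13.250970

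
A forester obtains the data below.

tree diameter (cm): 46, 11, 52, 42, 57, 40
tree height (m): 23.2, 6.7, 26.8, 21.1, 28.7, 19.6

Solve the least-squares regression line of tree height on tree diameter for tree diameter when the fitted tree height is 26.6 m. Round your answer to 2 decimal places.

52.91

n = 6, Σx = 248, Σy = 126.1, Σxy = 5840.6, Σx² = 11554
Sxx = Σx² − (Σx)²/n = 11554 − 10250.666667 = 1303.333333
Sxy = Σxy − (Σx)(Σy)/n = 5840.6 − 5212.133333 = 628.466667
b = Sxy/Sxx = 628.466667/1303.333333 = 0.482199
a = ȳ − b·x̄ = 21.016667 − 0.482199·41.333333 = 1.085754
Set a + b·x = 26.6: x = (26.6 − 1.085754) / 0.482199 = 52.912220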